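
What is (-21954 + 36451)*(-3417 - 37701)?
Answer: -596087646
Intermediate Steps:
(-21954 + 36451)*(-3417 - 37701) = 14497*(-41118) = -596087646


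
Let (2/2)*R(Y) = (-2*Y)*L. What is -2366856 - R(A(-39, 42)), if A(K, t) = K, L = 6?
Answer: -2367324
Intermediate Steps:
R(Y) = -12*Y (R(Y) = -2*Y*6 = -12*Y)
-2366856 - R(A(-39, 42)) = -2366856 - (-12)*(-39) = -2366856 - 1*468 = -2366856 - 468 = -2367324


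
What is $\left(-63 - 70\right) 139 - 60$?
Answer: $-18547$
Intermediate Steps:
$\left(-63 - 70\right) 139 - 60 = \left(-133\right) 139 - 60 = -18487 - 60 = -18547$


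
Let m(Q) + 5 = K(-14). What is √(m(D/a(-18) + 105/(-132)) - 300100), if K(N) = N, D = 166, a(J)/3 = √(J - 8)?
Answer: I*√300119 ≈ 547.83*I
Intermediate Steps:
a(J) = 3*√(-8 + J) (a(J) = 3*√(J - 8) = 3*√(-8 + J))
m(Q) = -19 (m(Q) = -5 - 14 = -19)
√(m(D/a(-18) + 105/(-132)) - 300100) = √(-19 - 300100) = √(-300119) = I*√300119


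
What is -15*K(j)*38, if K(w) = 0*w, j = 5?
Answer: 0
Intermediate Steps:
K(w) = 0
-15*K(j)*38 = -15*0*38 = 0*38 = 0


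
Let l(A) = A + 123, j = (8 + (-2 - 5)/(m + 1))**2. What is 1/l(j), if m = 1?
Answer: 4/573 ≈ 0.0069808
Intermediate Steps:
j = 81/4 (j = (8 + (-2 - 5)/(1 + 1))**2 = (8 - 7/2)**2 = (9/2)**2 = 81/4 ≈ 20.250)
l(A) = 123 + A
1/l(j) = 1/(123 + 81/4) = 1/(573/4) = 4/573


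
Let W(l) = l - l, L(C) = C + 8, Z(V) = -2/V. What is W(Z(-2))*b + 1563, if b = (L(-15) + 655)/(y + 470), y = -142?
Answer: 1563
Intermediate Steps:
L(C) = 8 + C
b = 81/41 (b = ((8 - 15) + 655)/(-142 + 470) = (-7 + 655)/328 = 648*(1/328) = 81/41 ≈ 1.9756)
W(l) = 0
W(Z(-2))*b + 1563 = 0*(81/41) + 1563 = 0 + 1563 = 1563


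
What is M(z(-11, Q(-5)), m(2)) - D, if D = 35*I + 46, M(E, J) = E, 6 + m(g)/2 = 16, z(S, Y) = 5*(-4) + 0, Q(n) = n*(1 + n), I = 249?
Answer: -8781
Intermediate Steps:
z(S, Y) = -20 (z(S, Y) = -20 + 0 = -20)
m(g) = 20 (m(g) = -12 + 2*16 = -12 + 32 = 20)
D = 8761 (D = 35*249 + 46 = 8715 + 46 = 8761)
M(z(-11, Q(-5)), m(2)) - D = -20 - 1*8761 = -20 - 8761 = -8781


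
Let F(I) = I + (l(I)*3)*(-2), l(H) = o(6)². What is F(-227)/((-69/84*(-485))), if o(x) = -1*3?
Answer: -7868/11155 ≈ -0.70533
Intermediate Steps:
o(x) = -3
l(H) = 9 (l(H) = (-3)² = 9)
F(I) = -54 + I (F(I) = I + (9*3)*(-2) = I + 27*(-2) = I - 54 = -54 + I)
F(-227)/((-69/84*(-485))) = (-54 - 227)/((-69/84*(-485))) = -281/(-69*1/84*(-485)) = -281/((-23/28*(-485))) = -281/11155/28 = -281*28/11155 = -7868/11155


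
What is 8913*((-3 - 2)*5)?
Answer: -222825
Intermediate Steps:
8913*((-3 - 2)*5) = 8913*(-5*5) = 8913*(-25) = -222825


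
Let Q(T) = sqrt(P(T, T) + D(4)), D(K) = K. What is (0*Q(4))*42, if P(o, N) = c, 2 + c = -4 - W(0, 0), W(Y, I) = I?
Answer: 0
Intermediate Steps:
c = -6 (c = -2 + (-4 - 1*0) = -2 + (-4 + 0) = -2 - 4 = -6)
P(o, N) = -6
Q(T) = I*sqrt(2) (Q(T) = sqrt(-6 + 4) = sqrt(-2) = I*sqrt(2))
(0*Q(4))*42 = (0*(I*sqrt(2)))*42 = 0*42 = 0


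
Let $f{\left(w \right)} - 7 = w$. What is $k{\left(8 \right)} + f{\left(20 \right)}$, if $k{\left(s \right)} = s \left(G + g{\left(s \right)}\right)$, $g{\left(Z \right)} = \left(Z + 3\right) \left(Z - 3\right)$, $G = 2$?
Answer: $483$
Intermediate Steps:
$g{\left(Z \right)} = \left(-3 + Z\right) \left(3 + Z\right)$ ($g{\left(Z \right)} = \left(3 + Z\right) \left(-3 + Z\right) = \left(-3 + Z\right) \left(3 + Z\right)$)
$f{\left(w \right)} = 7 + w$
$k{\left(s \right)} = s \left(-7 + s^{2}\right)$ ($k{\left(s \right)} = s \left(2 + \left(-9 + s^{2}\right)\right) = s \left(-7 + s^{2}\right)$)
$k{\left(8 \right)} + f{\left(20 \right)} = 8 \left(-7 + 8^{2}\right) + \left(7 + 20\right) = 8 \left(-7 + 64\right) + 27 = 8 \cdot 57 + 27 = 456 + 27 = 483$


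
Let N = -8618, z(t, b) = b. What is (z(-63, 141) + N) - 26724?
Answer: -35201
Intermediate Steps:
(z(-63, 141) + N) - 26724 = (141 - 8618) - 26724 = -8477 - 26724 = -35201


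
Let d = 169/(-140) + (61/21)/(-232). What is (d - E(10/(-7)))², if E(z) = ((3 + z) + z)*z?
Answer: 29990273329/29077070400 ≈ 1.0314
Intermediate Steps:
d = -29711/24360 (d = 169*(-1/140) + (61*(1/21))*(-1/232) = -169/140 + (61/21)*(-1/232) = -169/140 - 61/4872 = -29711/24360 ≈ -1.2197)
E(z) = z*(3 + 2*z) (E(z) = (3 + 2*z)*z = z*(3 + 2*z))
(d - E(10/(-7)))² = (-29711/24360 - 10/(-7)*(3 + 2*(10/(-7))))² = (-29711/24360 - 10*(-⅐)*(3 + 2*(10*(-⅐))))² = (-29711/24360 - (-10)*(3 + 2*(-10/7))/7)² = (-29711/24360 - (-10)*(3 - 20/7)/7)² = (-29711/24360 - (-10)/(7*7))² = (-29711/24360 - 1*(-10/49))² = (-29711/24360 + 10/49)² = (-173177/170520)² = 29990273329/29077070400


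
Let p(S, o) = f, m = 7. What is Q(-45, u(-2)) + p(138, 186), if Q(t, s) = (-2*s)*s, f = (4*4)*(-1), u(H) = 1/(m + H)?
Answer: -402/25 ≈ -16.080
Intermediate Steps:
u(H) = 1/(7 + H)
f = -16 (f = 16*(-1) = -16)
Q(t, s) = -2*s²
p(S, o) = -16
Q(-45, u(-2)) + p(138, 186) = -2/(7 - 2)² - 16 = -2*(1/5)² - 16 = -2*(⅕)² - 16 = -2*1/25 - 16 = -2/25 - 16 = -402/25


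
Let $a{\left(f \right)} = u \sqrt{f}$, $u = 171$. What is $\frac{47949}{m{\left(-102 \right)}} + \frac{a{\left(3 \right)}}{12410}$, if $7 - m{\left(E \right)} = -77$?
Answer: $\frac{15983}{28} + \frac{171 \sqrt{3}}{12410} \approx 570.85$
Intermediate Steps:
$a{\left(f \right)} = 171 \sqrt{f}$
$m{\left(E \right)} = 84$ ($m{\left(E \right)} = 7 - -77 = 7 + 77 = 84$)
$\frac{47949}{m{\left(-102 \right)}} + \frac{a{\left(3 \right)}}{12410} = \frac{47949}{84} + \frac{171 \sqrt{3}}{12410} = 47949 \cdot \frac{1}{84} + 171 \sqrt{3} \cdot \frac{1}{12410} = \frac{15983}{28} + \frac{171 \sqrt{3}}{12410}$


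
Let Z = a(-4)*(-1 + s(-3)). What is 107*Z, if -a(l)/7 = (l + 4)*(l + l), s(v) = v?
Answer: 0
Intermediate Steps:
a(l) = -14*l*(4 + l) (a(l) = -7*(l + 4)*(l + l) = -7*(4 + l)*2*l = -14*l*(4 + l))
Z = 0 (Z = (-14*(-4)*(4 - 4))*(-1 - 3) = -14*(-4)*0*(-4) = 0*(-4) = 0)
107*Z = 107*0 = 0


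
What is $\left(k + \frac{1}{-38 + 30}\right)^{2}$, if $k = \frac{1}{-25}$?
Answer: $\frac{1089}{40000} \approx 0.027225$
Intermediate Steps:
$k = - \frac{1}{25} \approx -0.04$
$\left(k + \frac{1}{-38 + 30}\right)^{2} = \left(- \frac{1}{25} + \frac{1}{-38 + 30}\right)^{2} = \left(- \frac{1}{25} + \frac{1}{-8}\right)^{2} = \left(- \frac{1}{25} - \frac{1}{8}\right)^{2} = \left(- \frac{33}{200}\right)^{2} = \frac{1089}{40000}$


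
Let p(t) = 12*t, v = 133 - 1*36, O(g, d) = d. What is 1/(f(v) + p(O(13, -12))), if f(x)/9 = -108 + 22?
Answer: -1/918 ≈ -0.0010893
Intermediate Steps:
v = 97 (v = 133 - 36 = 97)
f(x) = -774 (f(x) = 9*(-108 + 22) = 9*(-86) = -774)
1/(f(v) + p(O(13, -12))) = 1/(-774 + 12*(-12)) = 1/(-774 - 144) = 1/(-918) = -1/918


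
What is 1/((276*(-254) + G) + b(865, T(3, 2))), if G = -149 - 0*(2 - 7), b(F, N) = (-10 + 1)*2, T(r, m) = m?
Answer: -1/70271 ≈ -1.4231e-5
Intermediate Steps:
b(F, N) = -18 (b(F, N) = -9*2 = -18)
G = -149 (G = -149 - 0*(-5) = -149 - 1*0 = -149 + 0 = -149)
1/((276*(-254) + G) + b(865, T(3, 2))) = 1/((276*(-254) - 149) - 18) = 1/((-70104 - 149) - 18) = 1/(-70253 - 18) = 1/(-70271) = -1/70271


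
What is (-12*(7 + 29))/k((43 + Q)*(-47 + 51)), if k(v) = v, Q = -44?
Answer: 108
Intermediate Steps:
(-12*(7 + 29))/k((43 + Q)*(-47 + 51)) = (-12*(7 + 29))/(((43 - 44)*(-47 + 51))) = (-12*36)/((-1*4)) = -432/(-4) = -432*(-¼) = 108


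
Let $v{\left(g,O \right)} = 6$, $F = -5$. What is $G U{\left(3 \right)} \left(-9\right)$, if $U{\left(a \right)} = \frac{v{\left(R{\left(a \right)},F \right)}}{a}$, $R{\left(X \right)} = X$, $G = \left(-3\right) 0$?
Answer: $0$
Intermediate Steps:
$G = 0$
$U{\left(a \right)} = \frac{6}{a}$
$G U{\left(3 \right)} \left(-9\right) = 0 \cdot \frac{6}{3} \left(-9\right) = 0 \cdot 6 \cdot \frac{1}{3} \left(-9\right) = 0 \cdot 2 \left(-9\right) = 0 \left(-9\right) = 0$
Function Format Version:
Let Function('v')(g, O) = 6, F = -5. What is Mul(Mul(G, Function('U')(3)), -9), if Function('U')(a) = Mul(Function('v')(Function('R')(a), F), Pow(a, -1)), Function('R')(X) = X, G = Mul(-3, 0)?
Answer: 0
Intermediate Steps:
G = 0
Function('U')(a) = Mul(6, Pow(a, -1))
Mul(Mul(G, Function('U')(3)), -9) = Mul(Mul(0, Mul(6, Pow(3, -1))), -9) = Mul(Mul(0, Mul(6, Rational(1, 3))), -9) = Mul(Mul(0, 2), -9) = Mul(0, -9) = 0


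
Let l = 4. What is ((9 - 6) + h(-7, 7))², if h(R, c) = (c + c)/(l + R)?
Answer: 25/9 ≈ 2.7778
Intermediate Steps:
h(R, c) = 2*c/(4 + R) (h(R, c) = (c + c)/(4 + R) = (2*c)/(4 + R) = 2*c/(4 + R))
((9 - 6) + h(-7, 7))² = ((9 - 6) + 2*7/(4 - 7))² = (3 + 2*7/(-3))² = (3 + 2*7*(-⅓))² = (3 - 14/3)² = (-5/3)² = 25/9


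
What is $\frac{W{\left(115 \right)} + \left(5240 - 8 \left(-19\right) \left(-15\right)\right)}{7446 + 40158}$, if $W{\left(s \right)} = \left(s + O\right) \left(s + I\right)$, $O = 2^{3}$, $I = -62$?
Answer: $\frac{9479}{47604} \approx 0.19912$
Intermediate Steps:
$O = 8$
$W{\left(s \right)} = \left(-62 + s\right) \left(8 + s\right)$ ($W{\left(s \right)} = \left(s + 8\right) \left(s - 62\right) = \left(8 + s\right) \left(-62 + s\right) = \left(-62 + s\right) \left(8 + s\right)$)
$\frac{W{\left(115 \right)} + \left(5240 - 8 \left(-19\right) \left(-15\right)\right)}{7446 + 40158} = \frac{\left(-496 + 115^{2} - 6210\right) + \left(5240 - 8 \left(-19\right) \left(-15\right)\right)}{7446 + 40158} = \frac{\left(-496 + 13225 - 6210\right) + \left(5240 - \left(-152\right) \left(-15\right)\right)}{47604} = \left(6519 + \left(5240 - 2280\right)\right) \frac{1}{47604} = \left(6519 + 2960\right) \frac{1}{47604} = 9479 \cdot \frac{1}{47604} = \frac{9479}{47604}$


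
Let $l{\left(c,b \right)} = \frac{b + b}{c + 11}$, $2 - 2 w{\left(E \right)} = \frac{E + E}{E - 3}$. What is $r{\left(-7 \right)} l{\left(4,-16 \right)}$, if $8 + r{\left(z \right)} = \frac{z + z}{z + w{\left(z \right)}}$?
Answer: $\frac{4224}{335} \approx 12.609$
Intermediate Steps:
$w{\left(E \right)} = 1 - \frac{E}{-3 + E}$ ($w{\left(E \right)} = 1 - \frac{\left(E + E\right) \frac{1}{E - 3}}{2} = 1 - \frac{2 E \frac{1}{-3 + E}}{2} = 1 - \frac{E}{-3 + E}$)
$r{\left(z \right)} = -8 + \frac{2 z}{z - \frac{3}{-3 + z}}$ ($r{\left(z \right)} = -8 + \frac{z + z}{z - \frac{3}{-3 + z}} = -8 + \frac{2 z}{z - \frac{3}{-3 + z}}$)
$l{\left(c,b \right)} = \frac{2 b}{11 + c}$
$r{\left(-7 \right)} l{\left(4,-16 \right)} = \frac{6 \left(4 - - 7 \left(-3 - 7\right)\right)}{-3 - 7 \left(-3 - 7\right)} 2 \left(-16\right) \frac{1}{11 + 4} = \frac{6 \left(4 - \left(-7\right) \left(-10\right)\right)}{-3 - -70} \cdot 2 \left(-16\right) \frac{1}{15} = \frac{6 \left(4 - 70\right)}{-3 + 70} \cdot 2 \left(-16\right) \frac{1}{15} = 6 \cdot \frac{1}{67} \left(-66\right) \left(- \frac{32}{15}\right) = \left(- \frac{396}{67}\right) \left(- \frac{32}{15}\right) = \frac{4224}{335}$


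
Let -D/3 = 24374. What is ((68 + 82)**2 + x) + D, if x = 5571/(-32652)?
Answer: -183657235/3628 ≈ -50622.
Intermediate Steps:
D = -73122 (D = -3*24374 = -73122)
x = -619/3628 (x = 5571*(-1/32652) = -619/3628 ≈ -0.17062)
((68 + 82)**2 + x) + D = ((68 + 82)**2 - 619/3628) - 73122 = (150**2 - 619/3628) - 73122 = (22500 - 619/3628) - 73122 = 81629381/3628 - 73122 = -183657235/3628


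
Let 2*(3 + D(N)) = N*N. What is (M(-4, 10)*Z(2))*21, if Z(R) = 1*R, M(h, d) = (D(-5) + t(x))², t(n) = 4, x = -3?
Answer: 15309/2 ≈ 7654.5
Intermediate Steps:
D(N) = -3 + N²/2 (D(N) = -3 + (N*N)/2 = -3 + N²/2)
M(h, d) = 729/4 (M(h, d) = ((-3 + (½)*(-5)²) + 4)² = ((-3 + (½)*25) + 4)² = ((-3 + 25/2) + 4)² = (19/2 + 4)² = (27/2)² = 729/4)
Z(R) = R
(M(-4, 10)*Z(2))*21 = ((729/4)*2)*21 = (729/2)*21 = 15309/2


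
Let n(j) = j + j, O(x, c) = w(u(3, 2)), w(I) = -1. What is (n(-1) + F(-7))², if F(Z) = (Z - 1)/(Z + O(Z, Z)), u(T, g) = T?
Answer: 1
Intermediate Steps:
O(x, c) = -1
n(j) = 2*j
F(Z) = 1 (F(Z) = (Z - 1)/(Z - 1) = (-1 + Z)/(-1 + Z) = 1)
(n(-1) + F(-7))² = (2*(-1) + 1)² = (-2 + 1)² = (-1)² = 1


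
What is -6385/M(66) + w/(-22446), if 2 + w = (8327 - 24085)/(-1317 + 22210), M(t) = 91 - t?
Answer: -299433547643/1172410695 ≈ -255.40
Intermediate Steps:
w = -57544/20893 (w = -2 + (8327 - 24085)/(-1317 + 22210) = -2 - 15758/20893 = -57544/20893 ≈ -2.7542)
-6385/M(66) + w/(-22446) = -6385/(91 - 1*66) - 57544/20893/(-22446) = -6385/(91 - 66) - 57544/20893*(-1/22446) = -6385/25 + 28772/234482139 = -6385*1/25 + 28772/234482139 = -1277/5 + 28772/234482139 = -299433547643/1172410695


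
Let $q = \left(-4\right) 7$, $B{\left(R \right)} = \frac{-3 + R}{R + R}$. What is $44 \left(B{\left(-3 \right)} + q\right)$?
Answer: $-1188$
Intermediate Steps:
$B{\left(R \right)} = \frac{-3 + R}{2 R}$
$q = -28$
$44 \left(B{\left(-3 \right)} + q\right) = 44 \left(\frac{-3 - 3}{2 \left(-3\right)} - 28\right) = 44 \left(\frac{1}{2} \left(- \frac{1}{3}\right) \left(-6\right) - 28\right) = 44 \left(1 - 28\right) = 44 \left(-27\right) = -1188$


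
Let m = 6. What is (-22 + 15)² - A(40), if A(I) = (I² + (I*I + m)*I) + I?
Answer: -65831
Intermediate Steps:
A(I) = I + I² + I*(6 + I²) (A(I) = (I² + (I*I + 6)*I) + I = (I² + (I² + 6)*I) + I = (I² + (6 + I²)*I) + I = (I² + I*(6 + I²)) + I = I + I² + I*(6 + I²))
(-22 + 15)² - A(40) = (-22 + 15)² - 40*(7 + 40 + 40²) = (-7)² - 40*(7 + 40 + 1600) = 49 - 40*1647 = 49 - 1*65880 = 49 - 65880 = -65831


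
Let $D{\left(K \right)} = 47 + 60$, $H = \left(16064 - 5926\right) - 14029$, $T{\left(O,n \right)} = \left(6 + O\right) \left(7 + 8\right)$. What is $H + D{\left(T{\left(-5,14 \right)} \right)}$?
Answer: $-3784$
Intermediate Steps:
$T{\left(O,n \right)} = 90 + 15 O$ ($T{\left(O,n \right)} = \left(6 + O\right) 15 = 90 + 15 O$)
$H = -3891$ ($H = 10138 - 14029 = -3891$)
$D{\left(K \right)} = 107$
$H + D{\left(T{\left(-5,14 \right)} \right)} = -3891 + 107 = -3784$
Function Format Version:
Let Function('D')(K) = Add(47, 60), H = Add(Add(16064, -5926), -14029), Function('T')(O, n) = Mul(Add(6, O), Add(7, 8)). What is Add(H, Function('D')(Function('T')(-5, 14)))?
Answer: -3784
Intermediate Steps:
Function('T')(O, n) = Add(90, Mul(15, O)) (Function('T')(O, n) = Mul(Add(6, O), 15) = Add(90, Mul(15, O)))
H = -3891 (H = Add(10138, -14029) = -3891)
Function('D')(K) = 107
Add(H, Function('D')(Function('T')(-5, 14))) = Add(-3891, 107) = -3784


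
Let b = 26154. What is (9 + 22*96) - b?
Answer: -24033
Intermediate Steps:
(9 + 22*96) - b = (9 + 22*96) - 1*26154 = (9 + 2112) - 26154 = 2121 - 26154 = -24033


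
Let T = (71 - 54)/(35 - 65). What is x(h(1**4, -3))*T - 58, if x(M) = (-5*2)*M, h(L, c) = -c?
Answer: -41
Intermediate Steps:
x(M) = -10*M
T = -17/30 (T = 17/(-30) = 17*(-1/30) = -17/30 ≈ -0.56667)
x(h(1**4, -3))*T - 58 = -(-10)*(-3)*(-17/30) - 58 = -10*3*(-17/30) - 58 = -30*(-17/30) - 58 = 17 - 58 = -41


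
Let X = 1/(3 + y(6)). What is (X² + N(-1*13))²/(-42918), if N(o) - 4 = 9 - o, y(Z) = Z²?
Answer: -1563965209/99288260838 ≈ -0.015752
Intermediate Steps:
N(o) = 13 - o (N(o) = 4 + (9 - o) = 13 - o)
X = 1/39 (X = 1/(3 + 6²) = 1/(3 + 36) = 1/39 ≈ 0.025641)
(X² + N(-1*13))²/(-42918) = ((1/39)² + (13 - (-1)*13))²/(-42918) = (1/1521 + (13 - 1*(-13)))²*(-1/42918) = (1/1521 + (13 + 13))²*(-1/42918) = (1/1521 + 26)²*(-1/42918) = (39547/1521)²*(-1/42918) = (1563965209/2313441)*(-1/42918) = -1563965209/99288260838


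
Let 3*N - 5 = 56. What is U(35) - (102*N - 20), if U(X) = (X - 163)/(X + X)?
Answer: -71954/35 ≈ -2055.8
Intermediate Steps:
U(X) = (-163 + X)/(2*X) (U(X) = (-163 + X)/((2*X)) = (-163 + X)*(1/(2*X)) = (-163 + X)/(2*X))
N = 61/3 (N = 5/3 + (1/3)*56 = 5/3 + 56/3 = 61/3 ≈ 20.333)
U(35) - (102*N - 20) = (1/2)*(-163 + 35)/35 - (102*(61/3) - 20) = (1/2)*(1/35)*(-128) - (2074 - 20) = -64/35 - 1*2054 = -64/35 - 2054 = -71954/35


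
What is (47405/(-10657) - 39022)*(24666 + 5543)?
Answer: -12564069885531/10657 ≈ -1.1789e+9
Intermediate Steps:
(47405/(-10657) - 39022)*(24666 + 5543) = (47405*(-1/10657) - 39022)*30209 = (-47405/10657 - 39022)*30209 = -415904859/10657*30209 = -12564069885531/10657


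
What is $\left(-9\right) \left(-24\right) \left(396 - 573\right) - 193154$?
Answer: $-231386$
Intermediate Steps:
$\left(-9\right) \left(-24\right) \left(396 - 573\right) - 193154 = 216 \left(-177\right) - 193154 = -38232 - 193154 = -231386$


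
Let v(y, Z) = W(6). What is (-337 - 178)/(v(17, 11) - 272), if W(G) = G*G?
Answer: 515/236 ≈ 2.1822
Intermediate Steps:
W(G) = G²
v(y, Z) = 36 (v(y, Z) = 6² = 36)
(-337 - 178)/(v(17, 11) - 272) = (-337 - 178)/(36 - 272) = -515/(-236) = -515*(-1/236) = 515/236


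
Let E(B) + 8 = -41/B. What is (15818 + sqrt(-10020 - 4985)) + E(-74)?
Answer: 1169981/74 + I*sqrt(15005) ≈ 15811.0 + 122.49*I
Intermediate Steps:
E(B) = -8 - 41/B
(15818 + sqrt(-10020 - 4985)) + E(-74) = (15818 + sqrt(-10020 - 4985)) + (-8 - 41/(-74)) = (15818 + sqrt(-15005)) + (-8 - 41*(-1/74)) = (15818 + I*sqrt(15005)) + (-8 + 41/74) = (15818 + I*sqrt(15005)) - 551/74 = 1169981/74 + I*sqrt(15005)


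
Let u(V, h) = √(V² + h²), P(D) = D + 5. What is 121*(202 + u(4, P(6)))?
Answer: 24442 + 121*√137 ≈ 25858.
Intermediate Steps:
P(D) = 5 + D
121*(202 + u(4, P(6))) = 121*(202 + √(4² + (5 + 6)²)) = 121*(202 + √(16 + 11²)) = 121*(202 + √(16 + 121)) = 121*(202 + √137) = 24442 + 121*√137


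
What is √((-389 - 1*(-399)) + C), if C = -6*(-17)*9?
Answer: 4*√58 ≈ 30.463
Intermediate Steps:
C = 918 (C = 102*9 = 918)
√((-389 - 1*(-399)) + C) = √((-389 - 1*(-399)) + 918) = √((-389 + 399) + 918) = √(10 + 918) = √928 = 4*√58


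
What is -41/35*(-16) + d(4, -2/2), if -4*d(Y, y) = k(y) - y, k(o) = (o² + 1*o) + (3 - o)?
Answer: 2449/140 ≈ 17.493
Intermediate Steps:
k(o) = 3 + o² (k(o) = (o² + o) + (3 - o) = (o + o²) + (3 - o) = 3 + o²)
d(Y, y) = -¾ - y²/4 + y/4 (d(Y, y) = -((3 + y²) - y)/4 = -(3 + y² - y)/4 = -¾ - y²/4 + y/4)
-41/35*(-16) + d(4, -2/2) = -41/35*(-16) + (-¾ - 1²/4 + (-2/2)/4) = -41*1/35*(-16) + (-¾ - (-2*½)²/4 + (-2*½)/4) = -41/35*(-16) + (-¾ - ¼*(-1)² + (¼)*(-1)) = 656/35 + (-¾ - ¼*1 - ¼) = 656/35 + (-¾ - ¼ - ¼) = 656/35 - 5/4 = 2449/140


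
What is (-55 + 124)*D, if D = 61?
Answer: 4209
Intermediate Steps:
(-55 + 124)*D = (-55 + 124)*61 = 69*61 = 4209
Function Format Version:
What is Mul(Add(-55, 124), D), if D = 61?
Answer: 4209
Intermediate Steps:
Mul(Add(-55, 124), D) = Mul(Add(-55, 124), 61) = Mul(69, 61) = 4209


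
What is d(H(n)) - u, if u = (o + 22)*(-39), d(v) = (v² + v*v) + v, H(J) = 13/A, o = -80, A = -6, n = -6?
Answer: -20293/9 ≈ -2254.8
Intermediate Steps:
H(J) = -13/6 (H(J) = 13/(-6) = 13*(-⅙) = -13/6)
d(v) = v + 2*v² (d(v) = (v² + v²) + v = 2*v² + v = v + 2*v²)
u = 2262 (u = (-80 + 22)*(-39) = -58*(-39) = 2262)
d(H(n)) - u = -13*(1 + 2*(-13/6))/6 - 1*2262 = -13*(1 - 13/3)/6 - 2262 = -13/6*(-10/3) - 2262 = 65/9 - 2262 = -20293/9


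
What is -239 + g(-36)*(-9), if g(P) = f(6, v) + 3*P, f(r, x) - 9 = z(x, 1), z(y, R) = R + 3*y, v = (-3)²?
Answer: 400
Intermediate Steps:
v = 9
f(r, x) = 10 + 3*x (f(r, x) = 9 + (1 + 3*x) = 10 + 3*x)
g(P) = 37 + 3*P (g(P) = (10 + 3*9) + 3*P = (10 + 27) + 3*P = 37 + 3*P)
-239 + g(-36)*(-9) = -239 + (37 + 3*(-36))*(-9) = -239 + (37 - 108)*(-9) = -239 - 71*(-9) = -239 + 639 = 400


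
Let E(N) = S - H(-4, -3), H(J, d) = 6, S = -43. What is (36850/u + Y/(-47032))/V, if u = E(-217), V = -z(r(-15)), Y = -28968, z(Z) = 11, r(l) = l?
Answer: 216463721/3168781 ≈ 68.311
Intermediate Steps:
V = -11 (V = -1*11 = -11)
E(N) = -49 (E(N) = -43 - 1*6 = -43 - 6 = -49)
u = -49
(36850/u + Y/(-47032))/V = (36850/(-49) - 28968/(-47032))/(-11) = (36850*(-1/49) - 28968*(-1/47032))*(-1/11) = (-36850/49 + 3621/5879)*(-1/11) = -216463721/288071*(-1/11) = 216463721/3168781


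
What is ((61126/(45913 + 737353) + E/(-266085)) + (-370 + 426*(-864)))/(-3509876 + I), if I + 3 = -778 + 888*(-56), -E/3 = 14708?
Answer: 12797874032954341/123673137925839975 ≈ 0.10348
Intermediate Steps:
E = -44124 (E = -3*14708 = -44124)
I = -50509 (I = -3 + (-778 + 888*(-56)) = -3 + (-778 - 49728) = -3 - 50506 = -50509)
((61126/(45913 + 737353) + E/(-266085)) + (-370 + 426*(-864)))/(-3509876 + I) = ((61126/(45913 + 737353) - 44124/(-266085)) + (-370 + 426*(-864)))/(-3509876 - 50509) = ((61126/783266 - 44124*(-1/266085)) + (-370 - 368064))/(-3560385) = ((61126*(1/783266) + 14708/88695) - 368434)*(-1/3560385) = ((30563/391633 + 14708/88695) - 368434)*(-1/3560385) = (8470923449/34735888935 - 368434)*(-1/3560385) = -12797874032954341/34735888935*(-1/3560385) = 12797874032954341/123673137925839975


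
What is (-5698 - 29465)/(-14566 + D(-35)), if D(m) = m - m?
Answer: 35163/14566 ≈ 2.4140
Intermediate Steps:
D(m) = 0
(-5698 - 29465)/(-14566 + D(-35)) = (-5698 - 29465)/(-14566 + 0) = -35163/(-14566) = -35163*(-1/14566) = 35163/14566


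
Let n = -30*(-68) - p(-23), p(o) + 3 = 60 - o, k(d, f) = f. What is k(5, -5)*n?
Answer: -9800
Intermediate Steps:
p(o) = 57 - o (p(o) = -3 + (60 - o) = 57 - o)
n = 1960 (n = -30*(-68) - (57 - 1*(-23)) = 2040 - (57 + 23) = 2040 - 1*80 = 2040 - 80 = 1960)
k(5, -5)*n = -5*1960 = -9800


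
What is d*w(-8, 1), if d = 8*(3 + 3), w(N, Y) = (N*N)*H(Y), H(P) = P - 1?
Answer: 0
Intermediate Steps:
H(P) = -1 + P
w(N, Y) = N**2*(-1 + Y) (w(N, Y) = (N*N)*(-1 + Y) = N**2*(-1 + Y))
d = 48 (d = 8*6 = 48)
d*w(-8, 1) = 48*((-8)**2*(-1 + 1)) = 48*(64*0) = 48*0 = 0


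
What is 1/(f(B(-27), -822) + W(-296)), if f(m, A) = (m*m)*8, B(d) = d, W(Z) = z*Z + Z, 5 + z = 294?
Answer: -1/80008 ≈ -1.2499e-5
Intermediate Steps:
z = 289 (z = -5 + 294 = 289)
W(Z) = 290*Z (W(Z) = 289*Z + Z = 290*Z)
f(m, A) = 8*m² (f(m, A) = m²*8 = 8*m²)
1/(f(B(-27), -822) + W(-296)) = 1/(8*(-27)² + 290*(-296)) = 1/(8*729 - 85840) = 1/(5832 - 85840) = 1/(-80008) = -1/80008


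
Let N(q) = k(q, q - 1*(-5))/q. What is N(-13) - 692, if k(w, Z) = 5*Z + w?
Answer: -8943/13 ≈ -687.92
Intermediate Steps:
k(w, Z) = w + 5*Z
N(q) = (25 + 6*q)/q (N(q) = (q + 5*(q - 1*(-5)))/q = (q + 5*(q + 5))/q = (q + 5*(5 + q))/q = (q + (25 + 5*q))/q = (25 + 6*q)/q)
N(-13) - 692 = (6 + 25/(-13)) - 692 = (6 + 25*(-1/13)) - 692 = (6 - 25/13) - 692 = 53/13 - 692 = -8943/13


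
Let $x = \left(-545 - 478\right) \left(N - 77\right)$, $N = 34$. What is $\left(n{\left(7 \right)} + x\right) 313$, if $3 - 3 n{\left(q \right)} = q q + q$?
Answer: $\frac{41289082}{3} \approx 1.3763 \cdot 10^{7}$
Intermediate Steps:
$x = 43989$ ($x = \left(-545 - 478\right) \left(34 - 77\right) = \left(-1023\right) \left(-43\right) = 43989$)
$n{\left(q \right)} = 1 - \frac{q}{3} - \frac{q^{2}}{3}$ ($n{\left(q \right)} = 1 - \frac{q q + q}{3} = 1 - \frac{q^{2} + q}{3} = 1 - \frac{q + q^{2}}{3} = 1 - \left(\frac{q}{3} + \frac{q^{2}}{3}\right) = 1 - \frac{q}{3} - \frac{q^{2}}{3}$)
$\left(n{\left(7 \right)} + x\right) 313 = \left(\left(1 - \frac{7}{3} - \frac{7^{2}}{3}\right) + 43989\right) 313 = \left(\left(1 - \frac{7}{3} - \frac{49}{3}\right) + 43989\right) 313 = \left(- \frac{53}{3} + 43989\right) 313 = \frac{131914}{3} \cdot 313 = \frac{41289082}{3}$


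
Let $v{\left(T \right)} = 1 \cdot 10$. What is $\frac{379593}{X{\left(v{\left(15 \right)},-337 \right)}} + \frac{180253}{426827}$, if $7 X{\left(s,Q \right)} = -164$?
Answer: $- \frac{1134114228385}{69999628} \approx -16202.0$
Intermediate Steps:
$v{\left(T \right)} = 10$
$X{\left(s,Q \right)} = - \frac{164}{7}$ ($X{\left(s,Q \right)} = \frac{1}{7} \left(-164\right) = - \frac{164}{7}$)
$\frac{379593}{X{\left(v{\left(15 \right)},-337 \right)}} + \frac{180253}{426827} = \frac{379593}{- \frac{164}{7}} + \frac{180253}{426827} = 379593 \left(- \frac{7}{164}\right) + 180253 \cdot \frac{1}{426827} = - \frac{2657151}{164} + \frac{180253}{426827} = - \frac{1134114228385}{69999628}$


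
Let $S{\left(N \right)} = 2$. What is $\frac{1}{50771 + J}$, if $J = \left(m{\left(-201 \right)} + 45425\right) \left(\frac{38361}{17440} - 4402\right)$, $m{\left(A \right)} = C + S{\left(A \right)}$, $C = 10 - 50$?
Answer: $- \frac{17440}{3481773393613} \approx -5.0089 \cdot 10^{-9}$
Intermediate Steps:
$C = -40$ ($C = 10 - 50 = -40$)
$m{\left(A \right)} = -38$ ($m{\left(A \right)} = -40 + 2 = -38$)
$J = - \frac{3482658839853}{17440}$ ($J = \left(-38 + 45425\right) \left(\frac{38361}{17440} - 4402\right) = 45387 \left(38361 \cdot \frac{1}{17440} - 4402\right) = 45387 \left(\frac{38361}{17440} - 4402\right) = 45387 \left(- \frac{76732519}{17440}\right) = - \frac{3482658839853}{17440} \approx -1.9969 \cdot 10^{8}$)
$\frac{1}{50771 + J} = \frac{1}{50771 - \frac{3482658839853}{17440}} = \frac{1}{- \frac{3481773393613}{17440}} = - \frac{17440}{3481773393613}$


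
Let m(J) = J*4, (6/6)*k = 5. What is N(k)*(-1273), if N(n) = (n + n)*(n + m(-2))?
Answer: 38190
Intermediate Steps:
k = 5
m(J) = 4*J
N(n) = 2*n*(-8 + n) (N(n) = (n + n)*(n + 4*(-2)) = (2*n)*(n - 8) = (2*n)*(-8 + n) = 2*n*(-8 + n))
N(k)*(-1273) = (2*5*(-8 + 5))*(-1273) = (2*5*(-3))*(-1273) = -30*(-1273) = 38190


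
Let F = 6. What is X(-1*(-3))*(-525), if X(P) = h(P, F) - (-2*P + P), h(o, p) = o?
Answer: -3150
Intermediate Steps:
X(P) = 2*P (X(P) = P - (-2*P + P) = P - (-1)*P = P + P = 2*P)
X(-1*(-3))*(-525) = (2*(-1*(-3)))*(-525) = (2*3)*(-525) = 6*(-525) = -3150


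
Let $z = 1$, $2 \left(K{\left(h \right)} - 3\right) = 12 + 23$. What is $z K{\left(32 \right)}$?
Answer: $\frac{41}{2} \approx 20.5$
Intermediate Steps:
$K{\left(h \right)} = \frac{41}{2}$ ($K{\left(h \right)} = 3 + \frac{12 + 23}{2} = 3 + \frac{1}{2} \cdot 35 = 3 + \frac{35}{2} = \frac{41}{2}$)
$z K{\left(32 \right)} = 1 \cdot \frac{41}{2} = \frac{41}{2}$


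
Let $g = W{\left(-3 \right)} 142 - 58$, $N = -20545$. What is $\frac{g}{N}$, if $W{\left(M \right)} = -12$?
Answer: $\frac{1762}{20545} \approx 0.085763$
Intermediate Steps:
$g = -1762$ ($g = \left(-12\right) 142 - 58 = -1704 - 58 = -1762$)
$\frac{g}{N} = - \frac{1762}{-20545} = \left(-1762\right) \left(- \frac{1}{20545}\right) = \frac{1762}{20545}$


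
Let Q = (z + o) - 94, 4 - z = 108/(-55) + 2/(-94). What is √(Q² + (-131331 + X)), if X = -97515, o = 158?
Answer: I*√1496471672429/2585 ≈ 473.23*I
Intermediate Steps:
z = 15471/2585 (z = 4 - (108/(-55) + 2/(-94)) = 4 - (108*(-1/55) + 2*(-1/94)) = 4 - (-108/55 - 1/47) = 4 - 1*(-5131/2585) = 4 + 5131/2585 = 15471/2585 ≈ 5.9849)
Q = 180911/2585 (Q = (15471/2585 + 158) - 94 = 423901/2585 - 94 = 180911/2585 ≈ 69.985)
√(Q² + (-131331 + X)) = √((180911/2585)² + (-131331 - 97515)) = √(32728789921/6682225 - 228846) = √(-1496471672429/6682225) = I*√1496471672429/2585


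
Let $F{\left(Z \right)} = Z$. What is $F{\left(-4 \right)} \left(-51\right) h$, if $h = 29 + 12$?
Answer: $8364$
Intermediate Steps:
$h = 41$
$F{\left(-4 \right)} \left(-51\right) h = \left(-4\right) \left(-51\right) 41 = 204 \cdot 41 = 8364$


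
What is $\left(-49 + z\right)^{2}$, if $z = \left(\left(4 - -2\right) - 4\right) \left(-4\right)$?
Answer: $3249$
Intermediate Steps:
$z = -8$ ($z = \left(\left(4 + 2\right) - 4\right) \left(-4\right) = \left(6 - 4\right) \left(-4\right) = 2 \left(-4\right) = -8$)
$\left(-49 + z\right)^{2} = \left(-49 - 8\right)^{2} = \left(-57\right)^{2} = 3249$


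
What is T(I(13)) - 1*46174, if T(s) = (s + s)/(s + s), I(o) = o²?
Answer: -46173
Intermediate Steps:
T(s) = 1 (T(s) = (2*s)/((2*s)) = (2*s)*(1/(2*s)) = 1)
T(I(13)) - 1*46174 = 1 - 1*46174 = 1 - 46174 = -46173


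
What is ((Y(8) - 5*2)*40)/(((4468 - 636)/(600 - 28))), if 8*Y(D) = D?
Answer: -25740/479 ≈ -53.737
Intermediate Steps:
Y(D) = D/8
((Y(8) - 5*2)*40)/(((4468 - 636)/(600 - 28))) = (((⅛)*8 - 5*2)*40)/(((4468 - 636)/(600 - 28))) = ((1 - 10)*40)/((3832/572)) = (-9*40)/((3832*(1/572))) = -360/958/143 = -360*143/958 = -25740/479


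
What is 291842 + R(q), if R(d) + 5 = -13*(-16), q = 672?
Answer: 292045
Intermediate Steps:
R(d) = 203 (R(d) = -5 - 13*(-16) = -5 + 208 = 203)
291842 + R(q) = 291842 + 203 = 292045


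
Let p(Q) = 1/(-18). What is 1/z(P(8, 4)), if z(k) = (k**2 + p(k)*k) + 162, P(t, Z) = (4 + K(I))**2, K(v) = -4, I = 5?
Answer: 1/162 ≈ 0.0061728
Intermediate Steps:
p(Q) = -1/18
P(t, Z) = 0 (P(t, Z) = (4 - 4)**2 = 0**2 = 0)
z(k) = 162 + k**2 - k/18 (z(k) = (k**2 - k/18) + 162 = 162 + k**2 - k/18)
1/z(P(8, 4)) = 1/(162 + 0**2 - 1/18*0) = 1/(162 + 0 + 0) = 1/162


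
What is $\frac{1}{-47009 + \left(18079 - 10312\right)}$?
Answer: $- \frac{1}{39242} \approx -2.5483 \cdot 10^{-5}$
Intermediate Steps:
$\frac{1}{-47009 + \left(18079 - 10312\right)} = \frac{1}{-47009 + 7767} = \frac{1}{-39242} = - \frac{1}{39242}$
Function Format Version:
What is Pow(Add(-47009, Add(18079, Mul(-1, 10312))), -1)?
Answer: Rational(-1, 39242) ≈ -2.5483e-5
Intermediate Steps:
Pow(Add(-47009, Add(18079, Mul(-1, 10312))), -1) = Pow(Add(-47009, Add(18079, -10312)), -1) = Pow(Add(-47009, 7767), -1) = Pow(-39242, -1) = Rational(-1, 39242)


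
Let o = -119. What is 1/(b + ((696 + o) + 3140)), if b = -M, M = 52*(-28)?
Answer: 1/5173 ≈ 0.00019331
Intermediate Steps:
M = -1456
b = 1456 (b = -1*(-1456) = 1456)
1/(b + ((696 + o) + 3140)) = 1/(1456 + ((696 - 119) + 3140)) = 1/(1456 + (577 + 3140)) = 1/(1456 + 3717) = 1/5173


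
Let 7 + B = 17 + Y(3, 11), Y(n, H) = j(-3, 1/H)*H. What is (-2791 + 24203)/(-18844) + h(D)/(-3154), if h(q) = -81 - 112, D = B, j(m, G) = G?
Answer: -15974139/14858494 ≈ -1.0751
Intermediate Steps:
Y(n, H) = 1 (Y(n, H) = H/H = 1)
B = 11 (B = -7 + (17 + 1) = -7 + 18 = 11)
D = 11
h(q) = -193
(-2791 + 24203)/(-18844) + h(D)/(-3154) = (-2791 + 24203)/(-18844) - 193/(-3154) = 21412*(-1/18844) - 193*(-1/3154) = -5353/4711 + 193/3154 = -15974139/14858494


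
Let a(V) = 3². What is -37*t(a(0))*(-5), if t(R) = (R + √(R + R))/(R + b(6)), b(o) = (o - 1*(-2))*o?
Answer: 555/19 + 185*√2/19 ≈ 42.980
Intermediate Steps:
a(V) = 9
b(o) = o*(2 + o) (b(o) = (o + 2)*o = (2 + o)*o = o*(2 + o))
t(R) = (R + √2*√R)/(48 + R) (t(R) = (R + √(R + R))/(R + 6*(2 + 6)) = (R + √(2*R))/(R + 6*8) = (R + √2*√R)/(R + 48) = (R + √2*√R)/(48 + R))
-37*t(a(0))*(-5) = -37*(9 + √2*√9)/(48 + 9)*(-5) = -37*(9 + √2*3)/57*(-5) = -37*(9 + 3*√2)/57*(-5) = -37*(3/19 + √2/19)*(-5) = (-111/19 - 37*√2/19)*(-5) = 555/19 + 185*√2/19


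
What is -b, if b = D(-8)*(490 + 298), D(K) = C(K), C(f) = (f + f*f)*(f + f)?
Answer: 706048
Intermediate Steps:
C(f) = 2*f*(f + f²) (C(f) = (f + f²)*(2*f) = 2*f*(f + f²))
D(K) = 2*K²*(1 + K)
b = -706048 (b = (2*(-8)²*(1 - 8))*(490 + 298) = (2*64*(-7))*788 = -896*788 = -706048)
-b = -1*(-706048) = 706048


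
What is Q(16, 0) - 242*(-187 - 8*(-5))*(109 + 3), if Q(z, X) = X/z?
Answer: 3984288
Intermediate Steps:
Q(16, 0) - 242*(-187 - 8*(-5))*(109 + 3) = 0/16 - 242*(-187 - 8*(-5))*(109 + 3) = 0*(1/16) - 242*(-187 + 40)*112 = 0 - (-35574)*112 = 0 - 242*(-16464) = 0 + 3984288 = 3984288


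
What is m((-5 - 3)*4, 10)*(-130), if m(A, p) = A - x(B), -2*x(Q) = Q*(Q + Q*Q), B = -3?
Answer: 5330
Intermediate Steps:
x(Q) = -Q*(Q + Q**2)/2 (x(Q) = -Q*(Q + Q*Q)/2 = -Q*(Q + Q**2)/2)
m(A, p) = -9 + A (m(A, p) = A - (-3)**2*(-1 - 1*(-3))/2 = A - 9*(-1 + 3)/2 = A - 9*2/2 = A - 1*9 = A - 9 = -9 + A)
m((-5 - 3)*4, 10)*(-130) = (-9 + (-5 - 3)*4)*(-130) = (-9 - 8*4)*(-130) = (-9 - 32)*(-130) = -41*(-130) = 5330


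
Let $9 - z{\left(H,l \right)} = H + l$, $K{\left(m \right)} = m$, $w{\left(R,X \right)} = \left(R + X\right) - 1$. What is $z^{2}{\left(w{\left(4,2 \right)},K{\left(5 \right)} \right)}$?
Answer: $1$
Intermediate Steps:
$w{\left(R,X \right)} = -1 + R + X$
$z{\left(H,l \right)} = 9 - H - l$ ($z{\left(H,l \right)} = 9 - \left(H + l\right) = 9 - H - l$)
$z^{2}{\left(w{\left(4,2 \right)},K{\left(5 \right)} \right)} = \left(9 - \left(-1 + 4 + 2\right) - 5\right)^{2} = \left(9 - 5 - 5\right)^{2} = \left(-1\right)^{2} = 1$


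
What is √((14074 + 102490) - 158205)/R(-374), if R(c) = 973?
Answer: I*√41641/973 ≈ 0.20972*I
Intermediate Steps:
√((14074 + 102490) - 158205)/R(-374) = √((14074 + 102490) - 158205)/973 = √(116564 - 158205)*(1/973) = √(-41641)*(1/973) = (I*√41641)*(1/973) = I*√41641/973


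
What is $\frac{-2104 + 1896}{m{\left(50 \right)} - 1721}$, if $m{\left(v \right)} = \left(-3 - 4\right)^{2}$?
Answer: $\frac{26}{209} \approx 0.1244$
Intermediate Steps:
$m{\left(v \right)} = 49$ ($m{\left(v \right)} = \left(-7\right)^{2} = 49$)
$\frac{-2104 + 1896}{m{\left(50 \right)} - 1721} = \frac{-2104 + 1896}{49 - 1721} = - \frac{208}{-1672} = \left(-208\right) \left(- \frac{1}{1672}\right) = \frac{26}{209}$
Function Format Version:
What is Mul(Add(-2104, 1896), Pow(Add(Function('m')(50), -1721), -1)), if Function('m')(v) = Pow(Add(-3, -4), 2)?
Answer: Rational(26, 209) ≈ 0.12440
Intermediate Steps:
Function('m')(v) = 49 (Function('m')(v) = Pow(-7, 2) = 49)
Mul(Add(-2104, 1896), Pow(Add(Function('m')(50), -1721), -1)) = Mul(Add(-2104, 1896), Pow(Add(49, -1721), -1)) = Mul(-208, Pow(-1672, -1)) = Mul(-208, Rational(-1, 1672)) = Rational(26, 209)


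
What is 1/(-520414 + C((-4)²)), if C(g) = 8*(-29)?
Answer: -1/520646 ≈ -1.9207e-6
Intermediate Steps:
C(g) = -232
1/(-520414 + C((-4)²)) = 1/(-520414 - 232) = 1/(-520646) = -1/520646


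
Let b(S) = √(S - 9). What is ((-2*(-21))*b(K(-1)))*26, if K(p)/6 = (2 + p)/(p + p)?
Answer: 2184*I*√3 ≈ 3782.8*I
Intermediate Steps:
K(p) = 3*(2 + p)/p (K(p) = 6*((2 + p)/(p + p)) = 6*((2 + p)/((2*p))) = 6*((2 + p)*(1/(2*p))) = 6*((2 + p)/(2*p)) = 3*(2 + p)/p)
b(S) = √(-9 + S)
((-2*(-21))*b(K(-1)))*26 = ((-2*(-21))*√(-9 + (3 + 6/(-1))))*26 = (42*√(-9 + (3 + 6*(-1))))*26 = (42*√(-9 + (3 - 6)))*26 = (42*√(-9 - 3))*26 = (42*√(-12))*26 = (42*(2*I*√3))*26 = (84*I*√3)*26 = 2184*I*√3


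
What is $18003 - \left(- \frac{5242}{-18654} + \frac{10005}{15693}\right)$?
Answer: $\frac{878313218615}{48789537} \approx 18002.0$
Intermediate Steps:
$18003 - \left(- \frac{5242}{-18654} + \frac{10005}{15693}\right) = 18003 - \left(\left(-5242\right) \left(- \frac{1}{18654}\right) + 10005 \cdot \frac{1}{15693}\right) = 18003 - \left(\frac{2621}{9327} + \frac{3335}{5231}\right) = 18003 - \frac{44815996}{48789537} = \frac{878313218615}{48789537}$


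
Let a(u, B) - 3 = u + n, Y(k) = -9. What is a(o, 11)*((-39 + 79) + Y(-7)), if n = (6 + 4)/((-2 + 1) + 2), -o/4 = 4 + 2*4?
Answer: -1085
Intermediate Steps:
o = -48 (o = -4*(4 + 2*4) = -4*(4 + 8) = -4*12 = -48)
n = 10 (n = 10/(-1 + 2) = 10/1 = 10*1 = 10)
a(u, B) = 13 + u (a(u, B) = 3 + (u + 10) = 3 + (10 + u) = 13 + u)
a(o, 11)*((-39 + 79) + Y(-7)) = (13 - 48)*((-39 + 79) - 9) = -35*(40 - 9) = -35*31 = -1085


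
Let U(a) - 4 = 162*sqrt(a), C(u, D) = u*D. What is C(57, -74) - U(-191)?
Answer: -4222 - 162*I*sqrt(191) ≈ -4222.0 - 2238.9*I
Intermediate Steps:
C(u, D) = D*u
U(a) = 4 + 162*sqrt(a)
C(57, -74) - U(-191) = -74*57 - (4 + 162*sqrt(-191)) = -4218 - (4 + 162*(I*sqrt(191))) = -4218 - (4 + 162*I*sqrt(191)) = -4218 + (-4 - 162*I*sqrt(191)) = -4222 - 162*I*sqrt(191)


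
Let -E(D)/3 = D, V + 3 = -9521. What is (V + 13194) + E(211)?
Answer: 3037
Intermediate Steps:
V = -9524 (V = -3 - 9521 = -9524)
E(D) = -3*D
(V + 13194) + E(211) = (-9524 + 13194) - 3*211 = 3670 - 633 = 3037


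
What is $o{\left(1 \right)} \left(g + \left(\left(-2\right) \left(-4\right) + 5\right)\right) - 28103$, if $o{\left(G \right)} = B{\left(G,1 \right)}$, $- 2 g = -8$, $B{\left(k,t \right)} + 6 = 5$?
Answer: $-28120$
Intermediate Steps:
$B{\left(k,t \right)} = -1$ ($B{\left(k,t \right)} = -6 + 5 = -1$)
$g = 4$ ($g = \left(- \frac{1}{2}\right) \left(-8\right) = 4$)
$o{\left(G \right)} = -1$
$o{\left(1 \right)} \left(g + \left(\left(-2\right) \left(-4\right) + 5\right)\right) - 28103 = - (4 + \left(\left(-2\right) \left(-4\right) + 5\right)) - 28103 = - (4 + \left(8 + 5\right)) - 28103 = - (4 + 13) - 28103 = \left(-1\right) 17 - 28103 = -17 - 28103 = -28120$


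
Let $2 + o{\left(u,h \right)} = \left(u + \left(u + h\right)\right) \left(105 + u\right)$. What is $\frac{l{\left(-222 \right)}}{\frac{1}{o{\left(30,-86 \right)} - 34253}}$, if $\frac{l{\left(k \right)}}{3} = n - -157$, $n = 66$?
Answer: $-25264785$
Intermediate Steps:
$o{\left(u,h \right)} = -2 + \left(105 + u\right) \left(h + 2 u\right)$ ($o{\left(u,h \right)} = -2 + \left(u + \left(u + h\right)\right) \left(105 + u\right) = -2 + \left(u + \left(h + u\right)\right) \left(105 + u\right) = -2 + \left(h + 2 u\right) \left(105 + u\right) = -2 + \left(105 + u\right) \left(h + 2 u\right)$)
$l{\left(k \right)} = 669$ ($l{\left(k \right)} = 3 \left(66 - -157\right) = 3 \left(66 + 157\right) = 3 \cdot 223 = 669$)
$\frac{l{\left(-222 \right)}}{\frac{1}{o{\left(30,-86 \right)} - 34253}} = \frac{669}{\frac{1}{\left(-2 + 2 \cdot 30^{2} + 105 \left(-86\right) + 210 \cdot 30 - 2580\right) - 34253}} = \frac{669}{\frac{1}{\left(-2 + 2 \cdot 900 - 9030 + 6300 - 2580\right) - 34253}} = \frac{669}{\frac{1}{\left(-2 + 1800 - 9030 + 6300 - 2580\right) - 34253}} = \frac{669}{\frac{1}{-3512 - 34253}} = \frac{669}{\frac{1}{-37765}} = \frac{669}{- \frac{1}{37765}} = 669 \left(-37765\right) = -25264785$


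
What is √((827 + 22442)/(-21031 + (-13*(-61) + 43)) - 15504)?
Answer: I*√6323590657055/20195 ≈ 124.52*I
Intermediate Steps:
√((827 + 22442)/(-21031 + (-13*(-61) + 43)) - 15504) = √(23269/(-21031 + (793 + 43)) - 15504) = √(23269/(-21031 + 836) - 15504) = √(23269/(-20195) - 15504) = √(23269*(-1/20195) - 15504) = √(-23269/20195 - 15504) = √(-313126549/20195) = I*√6323590657055/20195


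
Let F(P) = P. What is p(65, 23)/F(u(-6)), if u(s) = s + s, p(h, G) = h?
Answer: -65/12 ≈ -5.4167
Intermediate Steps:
u(s) = 2*s
p(65, 23)/F(u(-6)) = 65/((2*(-6))) = 65/(-12) = 65*(-1/12) = -65/12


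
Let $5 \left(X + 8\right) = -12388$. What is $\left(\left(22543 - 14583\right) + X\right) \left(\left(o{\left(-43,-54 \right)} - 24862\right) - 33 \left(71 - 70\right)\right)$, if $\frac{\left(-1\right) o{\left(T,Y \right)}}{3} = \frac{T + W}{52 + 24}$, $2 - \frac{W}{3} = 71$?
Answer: $- \frac{2588392122}{19} \approx -1.3623 \cdot 10^{8}$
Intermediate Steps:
$X = - \frac{12428}{5}$ ($X = -8 + \frac{1}{5} \left(-12388\right) = -8 - \frac{12388}{5} = - \frac{12428}{5} \approx -2485.6$)
$W = -207$ ($W = 6 - 213 = -207$)
$o{\left(T,Y \right)} = \frac{621}{76} - \frac{3 T}{76}$ ($o{\left(T,Y \right)} = - 3 \frac{T - 207}{52 + 24} = - 3 \frac{-207 + T}{76} = - 3 \left(-207 + T\right) \frac{1}{76} = - 3 \left(- \frac{207}{76} + \frac{T}{76}\right) = \frac{621}{76} - \frac{3 T}{76}$)
$\left(\left(22543 - 14583\right) + X\right) \left(\left(o{\left(-43,-54 \right)} - 24862\right) - 33 \left(71 - 70\right)\right) = \left(\left(22543 - 14583\right) - \frac{12428}{5}\right) \left(\left(\left(\frac{621}{76} - - \frac{129}{76}\right) - 24862\right) - 33 \left(71 - 70\right)\right) = \left(\left(22543 - 14583\right) - \frac{12428}{5}\right) \left(\left(\left(\frac{621}{76} + \frac{129}{76}\right) - 24862\right) - 33\right) = \left(7960 - \frac{12428}{5}\right) \left(\left(\frac{375}{38} - 24862\right) - 33\right) = \frac{27372 \left(- \frac{944381}{38} - 33\right)}{5} = \frac{27372}{5} \left(- \frac{945635}{38}\right) = - \frac{2588392122}{19}$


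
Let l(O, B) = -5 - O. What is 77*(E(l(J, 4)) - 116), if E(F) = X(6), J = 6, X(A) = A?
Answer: -8470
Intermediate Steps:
E(F) = 6
77*(E(l(J, 4)) - 116) = 77*(6 - 116) = 77*(-110) = -8470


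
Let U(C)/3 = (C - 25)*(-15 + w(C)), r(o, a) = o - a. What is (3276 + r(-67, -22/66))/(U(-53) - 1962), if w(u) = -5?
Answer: 4814/4077 ≈ 1.1808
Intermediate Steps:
U(C) = 1500 - 60*C (U(C) = 3*((C - 25)*(-15 - 5)) = 3*((-25 + C)*(-20)) = 3*(500 - 20*C) = 1500 - 60*C)
(3276 + r(-67, -22/66))/(U(-53) - 1962) = (3276 + (-67 - (-22)/66))/((1500 - 60*(-53)) - 1962) = (3276 + (-67 - (-22)/66))/((1500 + 3180) - 1962) = (3276 + (-67 - 1*(-⅓)))/(4680 - 1962) = (3276 + (-67 + ⅓))/2718 = (3276 - 200/3)*(1/2718) = (9628/3)*(1/2718) = 4814/4077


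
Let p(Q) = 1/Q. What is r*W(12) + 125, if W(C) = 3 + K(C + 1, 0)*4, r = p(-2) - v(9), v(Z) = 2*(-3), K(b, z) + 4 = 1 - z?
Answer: 151/2 ≈ 75.500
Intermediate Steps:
K(b, z) = -3 - z (K(b, z) = -4 + (1 - z) = -3 - z)
v(Z) = -6
r = 11/2 (r = 1/(-2) - 1*(-6) = -½ + 6 = 11/2 ≈ 5.5000)
W(C) = -9 (W(C) = 3 + (-3 - 1*0)*4 = 3 + (-3 + 0)*4 = 3 - 3*4 = 3 - 12 = -9)
r*W(12) + 125 = (11/2)*(-9) + 125 = -99/2 + 125 = 151/2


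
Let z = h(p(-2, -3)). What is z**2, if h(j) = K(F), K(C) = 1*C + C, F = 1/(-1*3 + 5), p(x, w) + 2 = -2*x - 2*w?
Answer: 1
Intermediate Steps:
p(x, w) = -2 - 2*w - 2*x (p(x, w) = -2 + (-2*x - 2*w) = -2 + (-2*w - 2*x) = -2 - 2*w - 2*x)
F = 1/2 (F = 1/(-3 + 5) = 1/2 ≈ 0.50000)
K(C) = 2*C (K(C) = C + C = 2*C)
h(j) = 1 (h(j) = 2*(1/2) = 1)
z = 1
z**2 = 1**2 = 1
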